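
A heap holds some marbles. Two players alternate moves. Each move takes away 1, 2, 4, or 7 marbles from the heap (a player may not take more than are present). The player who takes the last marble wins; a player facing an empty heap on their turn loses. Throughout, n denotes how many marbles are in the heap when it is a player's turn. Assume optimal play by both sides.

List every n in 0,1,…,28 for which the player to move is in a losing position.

0, 3, 6, 9, 12, 15, 18, 21, 24, 27

Classify positions by backward induction: terminal positions (no move available) are L. From any other position, the mover wins iff some move reaches an L.
n=0: no move → L
n=1: reaches L-position 0 → W
n=2: reaches L-position 0 → W
n=3: only reaches 2(W), 1(W), all W → L
n=4: reaches L-position 3 → W
n=5: reaches L-position 3 → W
n=6: only reaches 5(W), 4(W), 2(W), all W → L
n=7: reaches L-position 6 → W
n=8: reaches L-position 6 → W
n=9: only reaches 8(W), 7(W), 5(W), 2(W), all W → L
n=10: reaches L-position 9 → W
n=11: reaches L-position 9 → W
n=12: only reaches 11(W), 10(W), 8(W), 5(W), all W → L
n=13: reaches L-position 12 → W
n=14: reaches L-position 12 → W
n=15: only reaches 14(W), 13(W), 11(W), 8(W), all W → L
n=16: reaches L-position 15 → W
n=17: reaches L-position 15 → W
n=18: only reaches 17(W), 16(W), 14(W), 11(W), all W → L
n=19: reaches L-position 18 → W
n=20: reaches L-position 18 → W
n=21: only reaches 20(W), 19(W), 17(W), 14(W), all W → L
n=22: reaches L-position 21 → W
n=23: reaches L-position 21 → W
n=24: only reaches 23(W), 22(W), 20(W), 17(W), all W → L
n=25: reaches L-position 24 → W
n=26: reaches L-position 24 → W
n=27: only reaches 26(W), 25(W), 23(W), 20(W), all W → L
n=28: reaches L-position 27 → W
The losing starting values of n are exactly the entries labelled L in this table (10 of them).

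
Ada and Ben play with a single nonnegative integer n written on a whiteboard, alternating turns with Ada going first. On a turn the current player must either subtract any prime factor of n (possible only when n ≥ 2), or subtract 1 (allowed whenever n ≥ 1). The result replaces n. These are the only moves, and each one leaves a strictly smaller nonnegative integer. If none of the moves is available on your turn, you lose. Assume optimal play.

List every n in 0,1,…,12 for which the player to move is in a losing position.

Build the W/L table. Terminal = L. A non-terminal position is W if it has a move to some L; otherwise it is L.
n=0: no move → L
n=1: reaches L-position 0 → W
n=2: reaches L-position 0 → W
n=3: reaches L-position 0 → W
n=4: only reaches 2(W), 3(W), all W → L
n=5: reaches L-position 0 → W
n=6: reaches L-position 4 → W
n=7: reaches L-position 0 → W
n=8: only reaches 6(W), 7(W), all W → L
n=9: reaches L-position 8 → W
n=10: reaches L-position 8 → W
n=11: reaches L-position 0 → W
n=12: only reaches 9(W), 10(W), 11(W), all W → L
Reading off the rows marked L gives the requested list; there are 4 such values of n.

0, 4, 8, 12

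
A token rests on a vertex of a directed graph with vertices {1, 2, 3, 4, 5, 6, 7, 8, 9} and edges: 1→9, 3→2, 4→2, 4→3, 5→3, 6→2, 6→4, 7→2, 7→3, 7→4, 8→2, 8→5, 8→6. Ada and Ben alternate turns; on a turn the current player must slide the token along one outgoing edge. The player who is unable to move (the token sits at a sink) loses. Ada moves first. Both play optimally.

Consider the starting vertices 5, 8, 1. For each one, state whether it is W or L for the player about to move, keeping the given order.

5: L, 8: W, 1: W

Positions with no move are L. A position that does have a move is losing for the player to move precisely when every available move leads to a winning position for the opponent. Fill in the labels:
Every edge goes from a vertex to one that appears earlier in the order 2, 9, 3, 5, 4, 6, 8, 7, 1, so processing vertices in that order labels each vertex after all of its successors.
2: no outgoing edge → L
9: no outgoing edge → L
3: W (go to 2, an L position)
5: L (sole option 3(W) is W)
4: W (go to 2, an L position)
6: W (go to 2, an L position)
8: W (go to 5, an L position)
7: W (go to 2, an L position)
1: W (go to 9, an L position)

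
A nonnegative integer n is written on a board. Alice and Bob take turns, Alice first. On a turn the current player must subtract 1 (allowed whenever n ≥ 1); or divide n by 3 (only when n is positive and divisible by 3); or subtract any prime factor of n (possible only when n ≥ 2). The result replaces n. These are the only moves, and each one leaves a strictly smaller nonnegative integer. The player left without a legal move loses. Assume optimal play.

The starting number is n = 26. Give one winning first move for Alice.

Build the W/L table. Terminal = L. A non-terminal position is W if it has a move to some L; otherwise it is L.
n=0: no move → L
n=1: reaches L-position 0 → W
n=2: reaches L-position 0 → W
n=3: reaches L-position 0 → W
n=4: only reaches 2(W), 3(W), all W → L
n=5: reaches L-position 0 → W
n=6: reaches L-position 4 → W
n=7: reaches L-position 0 → W
n=8: only reaches 6(W), 7(W), all W → L
n=9: reaches L-position 8 → W
n=10: reaches L-position 8 → W
n=11: reaches L-position 0 → W
n=12: reaches L-position 4 → W
n=13: reaches L-position 0 → W
n=14: only reaches 7(W), 12(W), 13(W), all W → L
n=15: reaches L-position 14 → W
n=16: reaches L-position 14 → W
n=17: reaches L-position 0 → W
n=18: only reaches 6(W), 15(W), 16(W), 17(W), all W → L
n=19: reaches L-position 0 → W
n=20: reaches L-position 18 → W
n=21: reaches L-position 14 → W
n=22: only reaches 11(W), 20(W), 21(W), all W → L
n=23: reaches L-position 0 → W
n=24: reaches L-position 8 → W
n=25: only reaches 20(W), 24(W), all W → L
n=26: reaches L-position 25 → W
From 26, the L positions reachable in one move are: 25.

Move to 25.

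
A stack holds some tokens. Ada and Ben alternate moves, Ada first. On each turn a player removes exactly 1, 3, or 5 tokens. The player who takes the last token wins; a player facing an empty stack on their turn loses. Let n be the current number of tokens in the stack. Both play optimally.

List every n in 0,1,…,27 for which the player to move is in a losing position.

Positions with no move are L. A position that does have a move is losing for the player to move precisely when every available move leads to a winning position for the opponent. Fill in the labels:
n=0: no move → L
n=1: reaches L-position 0 → W
n=2: only reaches 1(W), which is W → L
n=3: reaches L-position 2 → W
n=4: only reaches 3(W), 1(W), all W → L
n=5: reaches L-position 4 → W
n=6: only reaches 5(W), 3(W), 1(W), all W → L
n=7: reaches L-position 6 → W
n=8: only reaches 7(W), 5(W), 3(W), all W → L
n=9: reaches L-position 8 → W
n=10: only reaches 9(W), 7(W), 5(W), all W → L
n=11: reaches L-position 10 → W
n=12: only reaches 11(W), 9(W), 7(W), all W → L
n=13: reaches L-position 12 → W
n=14: only reaches 13(W), 11(W), 9(W), all W → L
n=15: reaches L-position 14 → W
n=16: only reaches 15(W), 13(W), 11(W), all W → L
n=17: reaches L-position 16 → W
n=18: only reaches 17(W), 15(W), 13(W), all W → L
n=19: reaches L-position 18 → W
n=20: only reaches 19(W), 17(W), 15(W), all W → L
n=21: reaches L-position 20 → W
n=22: only reaches 21(W), 19(W), 17(W), all W → L
n=23: reaches L-position 22 → W
n=24: only reaches 23(W), 21(W), 19(W), all W → L
n=25: reaches L-position 24 → W
n=26: only reaches 25(W), 23(W), 21(W), all W → L
n=27: reaches L-position 26 → W
The losing starting values of n are exactly the entries labelled L in this table (14 of them).

0, 2, 4, 6, 8, 10, 12, 14, 16, 18, 20, 22, 24, 26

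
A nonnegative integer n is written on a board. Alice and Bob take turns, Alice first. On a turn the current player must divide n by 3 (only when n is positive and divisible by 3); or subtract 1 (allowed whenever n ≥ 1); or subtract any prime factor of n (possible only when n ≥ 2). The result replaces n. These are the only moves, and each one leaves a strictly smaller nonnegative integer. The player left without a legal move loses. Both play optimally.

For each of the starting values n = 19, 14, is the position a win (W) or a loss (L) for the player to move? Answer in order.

19: W, 14: L

Use the standard recursion: the mover loses at a terminal position; elsewhere, the mover wins exactly when some move hands the opponent an L position.
n=0: no move → L
n=1: can move to 0, which is L ⇒ W
n=2: can move to 0, which is L ⇒ W
n=3: can move to 0, which is L ⇒ W
n=4: moves to 2(W), 3(W); every one is W ⇒ L
n=5: can move to 0, which is L ⇒ W
n=6: can move to 4, which is L ⇒ W
n=7: can move to 0, which is L ⇒ W
n=8: moves to 6(W), 7(W); every one is W ⇒ L
n=9: can move to 8, which is L ⇒ W
n=10: can move to 8, which is L ⇒ W
n=11: can move to 0, which is L ⇒ W
n=12: can move to 4, which is L ⇒ W
n=13: can move to 0, which is L ⇒ W
n=14: moves to 7(W), 12(W), 13(W); every one is W ⇒ L
n=15: can move to 14, which is L ⇒ W
n=16: can move to 14, which is L ⇒ W
n=17: can move to 0, which is L ⇒ W
n=18: moves to 6(W), 15(W), 16(W), 17(W); every one is W ⇒ L
n=19: can move to 0, which is L ⇒ W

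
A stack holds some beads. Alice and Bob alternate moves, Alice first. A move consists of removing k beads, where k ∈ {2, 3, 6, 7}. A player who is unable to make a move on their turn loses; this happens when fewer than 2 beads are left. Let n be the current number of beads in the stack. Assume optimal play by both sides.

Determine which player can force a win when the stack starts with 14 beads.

Positions with no move are L. A position that does have a move is losing for the player to move precisely when every available move leads to a winning position for the opponent. Fill in the labels:
n=0: no move → L
n=1: no move → L
n=2: →0(L), so W
n=3: →1(L), so W
n=4: →1(L), so W
n=5: →3(W), 2(W) — all W, so L
n=6: →0(L), so W
n=7: →5(L), so W
n=8: →5(L), so W
n=9: →7(W), 6(W), 3(W), 2(W) — all W, so L
n=10: →8(W), 7(W), 4(W), 3(W) — all W, so L
n=11: →9(L), so W
n=12: →10(L), so W
n=13: →10(L), so W
n=14: →12(W), 11(W), 8(W), 7(W) — all W, so L
Every move from 14 reaches a W position, so the mover loses.

Bob wins.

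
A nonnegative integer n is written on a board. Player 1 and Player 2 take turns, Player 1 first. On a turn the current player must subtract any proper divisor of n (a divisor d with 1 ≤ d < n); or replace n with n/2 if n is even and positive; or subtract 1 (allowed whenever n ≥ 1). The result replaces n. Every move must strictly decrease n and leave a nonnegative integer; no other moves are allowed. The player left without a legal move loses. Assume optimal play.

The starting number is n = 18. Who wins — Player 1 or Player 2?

Positions with no move are L. A position that does have a move is losing for the player to move precisely when every available move leads to a winning position for the opponent. Fill in the labels:
n=0: no move → L
n=1: W (go to 0, an L position)
n=2: L (sole option 1(W) is W)
n=3: W (go to 2, an L position)
n=4: W (go to 2, an L position)
n=5: L (sole option 4(W) is W)
n=6: W (go to 5, an L position)
n=7: L (sole option 6(W) is W)
n=8: W (go to 7, an L position)
n=9: L (options 6(W), 8(W) are all W)
n=10: W (go to 5, an L position)
n=11: L (sole option 10(W) is W)
n=12: W (go to 9, an L position)
n=13: L (sole option 12(W) is W)
n=14: W (go to 7, an L position)
n=15: L (options 10(W), 12(W), 14(W) are all W)
n=16: W (go to 15, an L position)
n=17: L (sole option 16(W) is W)
n=18: W (go to 9, an L position)
From 18 Player 1 can move to 9, reaching an L position.

Player 1 wins.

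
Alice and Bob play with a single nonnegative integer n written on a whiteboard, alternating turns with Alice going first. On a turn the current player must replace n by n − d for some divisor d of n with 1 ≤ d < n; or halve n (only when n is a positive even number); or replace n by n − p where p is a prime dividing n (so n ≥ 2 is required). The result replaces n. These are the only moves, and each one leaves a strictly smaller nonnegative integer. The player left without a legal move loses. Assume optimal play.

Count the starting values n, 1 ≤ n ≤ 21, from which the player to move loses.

Work bottom-up. With no move the player to move loses. Otherwise the position is W if at least one move leads to an L position for the opponent, and L if every move leads to a W.
n=0: no move → L
n=1: no move → L
n=2: W (go to 0, an L position)
n=3: W (go to 0, an L position)
n=4: L (options 2(W), 3(W) are all W)
n=5: W (go to 0, an L position)
n=6: W (go to 4, an L position)
n=7: W (go to 0, an L position)
n=8: W (go to 4, an L position)
n=9: L (options 6(W), 8(W) are all W)
n=10: W (go to 9, an L position)
n=11: W (go to 0, an L position)
n=12: W (go to 9, an L position)
n=13: W (go to 0, an L position)
n=14: L (options 7(W), 12(W), 13(W) are all W)
n=15: W (go to 14, an L position)
n=16: W (go to 14, an L position)
n=17: W (go to 0, an L position)
n=18: W (go to 9, an L position)
n=19: W (go to 0, an L position)
n=20: L (options 10(W), 15(W), 16(W), 18(W), 19(W) are all W)
n=21: W (go to 14, an L position)
L entries with 1 ≤ n ≤ 21 (n=0 is outside the asked range and is not counted): n = 1, 4, 9, 14, 20; that makes 5.

5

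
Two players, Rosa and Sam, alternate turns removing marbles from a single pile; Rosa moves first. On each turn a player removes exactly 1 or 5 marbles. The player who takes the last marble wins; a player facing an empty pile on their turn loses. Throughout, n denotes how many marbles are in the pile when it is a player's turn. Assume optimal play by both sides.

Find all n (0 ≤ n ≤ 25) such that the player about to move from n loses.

0, 2, 4, 6, 8, 10, 12, 14, 16, 18, 20, 22, 24

Positions with no move are L. A position that does have a move is losing for the player to move precisely when every available move leads to a winning position for the opponent. Fill in the labels:
n=0: no move → L
n=1: W (go to 0, an L position)
n=2: L (sole option 1(W) is W)
n=3: W (go to 2, an L position)
n=4: L (sole option 3(W) is W)
n=5: W (go to 4, an L position)
n=6: L (options 5(W), 1(W) are all W)
n=7: W (go to 6, an L position)
n=8: L (options 7(W), 3(W) are all W)
n=9: W (go to 8, an L position)
n=10: L (options 9(W), 5(W) are all W)
n=11: W (go to 10, an L position)
n=12: L (options 11(W), 7(W) are all W)
n=13: W (go to 12, an L position)
n=14: L (options 13(W), 9(W) are all W)
n=15: W (go to 14, an L position)
n=16: L (options 15(W), 11(W) are all W)
n=17: W (go to 16, an L position)
n=18: L (options 17(W), 13(W) are all W)
n=19: W (go to 18, an L position)
n=20: L (options 19(W), 15(W) are all W)
n=21: W (go to 20, an L position)
n=22: L (options 21(W), 17(W) are all W)
n=23: W (go to 22, an L position)
n=24: L (options 23(W), 19(W) are all W)
n=25: W (go to 24, an L position)
Reading off the rows marked L gives the requested list; there are 13 such values of n.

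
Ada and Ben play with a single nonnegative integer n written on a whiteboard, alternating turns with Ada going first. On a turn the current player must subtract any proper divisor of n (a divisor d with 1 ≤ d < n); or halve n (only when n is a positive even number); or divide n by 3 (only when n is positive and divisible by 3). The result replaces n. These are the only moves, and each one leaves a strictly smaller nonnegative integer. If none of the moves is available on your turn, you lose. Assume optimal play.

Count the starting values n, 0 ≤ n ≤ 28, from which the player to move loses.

Label each position W (a win for the player to move) or L (a loss). A position with no legal move is L; any other position is W exactly when some move reaches an L, and L when every move reaches a W.
n=0: no move → L
n=1: no move → L
n=2: reaches L-position 1 → W
n=3: reaches L-position 1 → W
n=4: only reaches 2(W), 3(W), all W → L
n=5: reaches L-position 4 → W
n=6: reaches L-position 4 → W
n=7: only reaches 6(W), which is W → L
n=8: reaches L-position 4 → W
n=9: only reaches 3(W), 6(W), 8(W), all W → L
n=10: reaches L-position 9 → W
n=11: only reaches 10(W), which is W → L
n=12: reaches L-position 4 → W
n=13: only reaches 12(W), which is W → L
n=14: reaches L-position 7 → W
n=15: only reaches 5(W), 10(W), 12(W), 14(W), all W → L
n=16: reaches L-position 15 → W
n=17: only reaches 16(W), which is W → L
n=18: reaches L-position 9 → W
n=19: only reaches 18(W), which is W → L
n=20: reaches L-position 15 → W
n=21: reaches L-position 7 → W
n=22: reaches L-position 11 → W
n=23: only reaches 22(W), which is W → L
n=24: reaches L-position 23 → W
n=25: only reaches 20(W), 24(W), all W → L
n=26: reaches L-position 13 → W
n=27: reaches L-position 9 → W
n=28: only reaches 14(W), 21(W), 24(W), 26(W), 27(W), all W → L
L entries with 0 ≤ n ≤ 28: n = 0, 1, 4, 7, 9, 11, 13, 15, 17, 19, 23, 25, 28; that makes 13.

13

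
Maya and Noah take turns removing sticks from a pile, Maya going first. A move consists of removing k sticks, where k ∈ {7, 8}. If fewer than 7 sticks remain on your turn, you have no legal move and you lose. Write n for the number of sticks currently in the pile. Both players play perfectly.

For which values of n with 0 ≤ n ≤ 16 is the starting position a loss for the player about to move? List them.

0, 1, 2, 3, 4, 5, 6, 15, 16

Positions with no move are L. A position that does have a move is losing for the player to move precisely when every available move leads to a winning position for the opponent. Fill in the labels:
n=0: no move → L
n=1: no move → L
n=2: no move → L
n=3: no move → L
n=4: no move → L
n=5: no move → L
n=6: no move → L
n=7: can move to 0, which is L ⇒ W
n=8: can move to 1, which is L ⇒ W
n=9: can move to 2, which is L ⇒ W
n=10: can move to 3, which is L ⇒ W
n=11: can move to 4, which is L ⇒ W
n=12: can move to 5, which is L ⇒ W
n=13: can move to 6, which is L ⇒ W
n=14: can move to 6, which is L ⇒ W
n=15: moves to 8(W), 7(W); every one is W ⇒ L
n=16: moves to 9(W), 8(W); every one is W ⇒ L
Reading off the rows marked L gives the requested list; there are 9 such values of n.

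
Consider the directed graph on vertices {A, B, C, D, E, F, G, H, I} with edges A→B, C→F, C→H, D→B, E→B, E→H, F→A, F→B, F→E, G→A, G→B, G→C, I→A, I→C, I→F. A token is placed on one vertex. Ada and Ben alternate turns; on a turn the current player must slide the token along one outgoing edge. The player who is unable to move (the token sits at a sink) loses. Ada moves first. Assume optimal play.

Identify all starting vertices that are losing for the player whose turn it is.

Label each position W (a win for the player to move) or L (a loss). A position with no legal move is L; any other position is W exactly when some move reaches an L, and L when every move reaches a W.
Every edge goes from a vertex to one that appears earlier in the order H, B, E, A, F, C, D, I, G, so processing vertices in that order labels each vertex after all of its successors.
H: no outgoing edge → L
B: no outgoing edge → L
E: →B(L), so W
A: →B(L), so W
F: →B(L), so W
C: →H(L), so W
D: →B(L), so W
I: →C(W), F(W), A(W) — all W, so L
G: →B(L), so W
Reading off the rows marked L gives the requested list; there are 3 such vertices.

B, H, I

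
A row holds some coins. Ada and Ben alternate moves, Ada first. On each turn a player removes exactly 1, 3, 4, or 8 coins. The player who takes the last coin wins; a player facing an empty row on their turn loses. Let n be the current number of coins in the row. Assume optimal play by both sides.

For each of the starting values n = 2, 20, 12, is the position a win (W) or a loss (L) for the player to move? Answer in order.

Compute win/loss labels from the base case upward. A position with no move is L. Any other position is W if it can reach an L in one move, else L.
n=0: no move → L
n=1: reaches L-position 0 → W
n=2: only reaches 1(W), which is W → L
n=3: reaches L-position 2 → W
n=4: reaches L-position 0 → W
n=5: reaches L-position 2 → W
n=6: reaches L-position 2 → W
n=7: only reaches 6(W), 4(W), 3(W), all W → L
n=8: reaches L-position 7 → W
n=9: only reaches 8(W), 6(W), 5(W), 1(W), all W → L
n=10: reaches L-position 9 → W
n=11: reaches L-position 7 → W
n=12: reaches L-position 9 → W
n=13: reaches L-position 9 → W
n=14: only reaches 13(W), 11(W), 10(W), 6(W), all W → L
n=15: reaches L-position 14 → W
n=16: only reaches 15(W), 13(W), 12(W), 8(W), all W → L
n=17: reaches L-position 16 → W
n=18: reaches L-position 14 → W
n=19: reaches L-position 16 → W
n=20: reaches L-position 16 → W

2: L, 20: W, 12: W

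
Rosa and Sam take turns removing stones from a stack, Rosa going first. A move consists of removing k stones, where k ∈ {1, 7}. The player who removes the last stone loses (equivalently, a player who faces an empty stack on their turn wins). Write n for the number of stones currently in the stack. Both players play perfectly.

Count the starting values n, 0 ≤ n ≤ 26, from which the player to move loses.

Positions with no move are W. A position that does have a move is losing for the player to move precisely when every available move leads to a winning position for the opponent. Fill in the labels:
n=0: no move; the opponent has just taken the last stone and therefore loses → W
n=1: →0(W) only, which is W, so L
n=2: →1(L), so W
n=3: →2(W) only, which is W, so L
n=4: →3(L), so W
n=5: →4(W) only, which is W, so L
n=6: →5(L), so W
n=7: →6(W), 0(W) — all W, so L
n=8: →7(L), so W
n=9: →8(W), 2(W) — all W, so L
n=10: →9(L), so W
n=11: →10(W), 4(W) — all W, so L
n=12: →11(L), so W
n=13: →12(W), 6(W) — all W, so L
n=14: →13(L), so W
n=15: →14(W), 8(W) — all W, so L
n=16: →15(L), so W
n=17: →16(W), 10(W) — all W, so L
n=18: →17(L), so W
n=19: →18(W), 12(W) — all W, so L
n=20: →19(L), so W
n=21: →20(W), 14(W) — all W, so L
n=22: →21(L), so W
n=23: →22(W), 16(W) — all W, so L
n=24: →23(L), so W
n=25: →24(W), 18(W) — all W, so L
n=26: →25(L), so W
L entries with 0 ≤ n ≤ 26: n = 1, 3, 5, 7, 9, 11, 13, 15, 17, 19, 21, 23, 25; that makes 13.

13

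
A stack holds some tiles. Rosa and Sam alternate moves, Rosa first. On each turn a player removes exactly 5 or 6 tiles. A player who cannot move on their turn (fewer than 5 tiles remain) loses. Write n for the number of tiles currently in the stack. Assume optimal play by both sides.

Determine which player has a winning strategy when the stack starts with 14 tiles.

Positions with no move are L. A position that does have a move is losing for the player to move precisely when every available move leads to a winning position for the opponent. Fill in the labels:
n=0: no move → L
n=1: no move → L
n=2: no move → L
n=3: no move → L
n=4: no move → L
n=5: can move to 0, which is L ⇒ W
n=6: can move to 1, which is L ⇒ W
n=7: can move to 2, which is L ⇒ W
n=8: can move to 3, which is L ⇒ W
n=9: can move to 4, which is L ⇒ W
n=10: can move to 4, which is L ⇒ W
n=11: moves to 6(W), 5(W); every one is W ⇒ L
n=12: moves to 7(W), 6(W); every one is W ⇒ L
n=13: moves to 8(W), 7(W); every one is W ⇒ L
n=14: moves to 9(W), 8(W); every one is W ⇒ L
Every move from 14 reaches a W position, so the mover loses.

Sam wins.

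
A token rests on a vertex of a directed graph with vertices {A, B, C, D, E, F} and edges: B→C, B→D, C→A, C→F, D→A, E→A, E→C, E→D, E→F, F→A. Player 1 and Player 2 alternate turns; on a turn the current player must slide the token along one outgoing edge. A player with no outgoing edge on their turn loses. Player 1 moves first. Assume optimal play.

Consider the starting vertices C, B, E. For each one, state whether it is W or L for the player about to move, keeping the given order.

Build the W/L table. Terminal = L. A non-terminal position is W if it has a move to some L; otherwise it is L.
Every edge goes from a vertex to one that appears earlier in the order A, F, C, D, E, B, so processing vertices in that order labels each vertex after all of its successors.
A: no outgoing edge → L
F: W (go to A, an L position)
C: W (go to A, an L position)
D: W (go to A, an L position)
E: W (go to A, an L position)
B: L (options D(W), C(W) are all W)

C: W, B: L, E: W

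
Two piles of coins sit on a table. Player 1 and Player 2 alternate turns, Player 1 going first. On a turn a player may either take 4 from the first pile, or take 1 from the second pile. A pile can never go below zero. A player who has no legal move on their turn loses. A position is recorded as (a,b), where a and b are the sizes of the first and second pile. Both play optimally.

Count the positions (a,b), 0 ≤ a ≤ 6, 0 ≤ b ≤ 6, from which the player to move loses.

Work bottom-up. With no move the player to move loses. Otherwise the position is W if at least one move leads to an L position for the opponent, and L if every move leads to a W.
Every move lowers a or b (never raises either), so fill the grid row by row in increasing a, and left to right within a row: each cell's successors are then already labelled.
      b=0  b=1  b=2  b=3  b=4  b=5  b=6
a=0:    L    W    L    W    L    W    L
a=1:    L    W    L    W    L    W    L
a=2:    L    W    L    W    L    W    L
a=3:    L    W    L    W    L    W    L
a=4:    W    L    W    L    W    L    W
a=5:    W    L    W    L    W    L    W
a=6:    W    L    W    L    W    L    W
Cells with no legal move (terminal, hence L): (0,0), (1,0), (2,0), (3,0).
The remaining L cells, each justified by listing all of its moves:
(0,2): L (sole option (0,1)(W) is W)
(0,4): L (sole option (0,3)(W) is W)
(0,6): L (sole option (0,5)(W) is W)
(1,2): L (sole option (1,1)(W) is W)
(1,4): L (sole option (1,3)(W) is W)
(1,6): L (sole option (1,5)(W) is W)
(2,2): L (sole option (2,1)(W) is W)
(2,4): L (sole option (2,3)(W) is W)
(2,6): L (sole option (2,5)(W) is W)
(3,2): L (sole option (3,1)(W) is W)
(3,4): L (sole option (3,3)(W) is W)
(3,6): L (sole option (3,5)(W) is W)
(4,1): L (options (0,1)(W), (4,0)(W) are all W)
(4,3): L (options (0,3)(W), (4,2)(W) are all W)
(4,5): L (options (0,5)(W), (4,4)(W) are all W)
(5,1): L (options (1,1)(W), (5,0)(W) are all W)
(5,3): L (options (1,3)(W), (5,2)(W) are all W)
(5,5): L (options (1,5)(W), (5,4)(W) are all W)
(6,1): L (options (2,1)(W), (6,0)(W) are all W)
(6,3): L (options (2,3)(W), (6,2)(W) are all W)
(6,5): L (options (2,5)(W), (6,4)(W) are all W)
Every other cell has at least one move into one of the L cells above, so it is W.
L cells per row: a=0: 4, a=1: 4, a=2: 4, a=3: 4, a=4: 3, a=5: 3, a=6: 3; total 25.

25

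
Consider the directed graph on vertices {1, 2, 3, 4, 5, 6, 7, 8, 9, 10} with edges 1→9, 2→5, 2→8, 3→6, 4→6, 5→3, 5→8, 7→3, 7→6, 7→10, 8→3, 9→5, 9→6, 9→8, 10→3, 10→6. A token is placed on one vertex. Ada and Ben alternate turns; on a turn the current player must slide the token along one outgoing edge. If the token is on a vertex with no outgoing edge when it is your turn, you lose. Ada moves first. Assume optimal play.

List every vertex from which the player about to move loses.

1, 6, 8

Compute win/loss labels from the base case upward. A position with no move is L. Any other position is W if it can reach an L in one move, else L.
Every edge goes from a vertex to one that appears earlier in the order 6, 3, 10, 7, 8, 5, 9, 1, 2, 4, so processing vertices in that order labels each vertex after all of its successors.
6: no outgoing edge → L
3: reaches L-position 6 → W
10: reaches L-position 6 → W
7: reaches L-position 6 → W
8: only reaches 3(W), which is W → L
5: reaches L-position 8 → W
9: reaches L-position 8 → W
1: only reaches 9(W), which is W → L
2: reaches L-position 8 → W
4: reaches L-position 6 → W
Reading off the rows marked L gives the requested list; there are 3 such vertices.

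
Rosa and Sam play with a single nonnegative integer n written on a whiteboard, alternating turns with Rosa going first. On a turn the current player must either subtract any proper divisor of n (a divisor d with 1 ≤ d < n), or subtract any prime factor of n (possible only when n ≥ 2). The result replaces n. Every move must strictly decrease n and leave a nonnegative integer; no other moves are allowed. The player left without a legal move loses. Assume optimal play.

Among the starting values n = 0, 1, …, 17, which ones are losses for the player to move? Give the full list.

0, 1, 4, 9, 14

Label each position W (a win for the player to move) or L (a loss). A position with no legal move is L; any other position is W exactly when some move reaches an L, and L when every move reaches a W.
n=0: no move → L
n=1: no move → L
n=2: can move to 0, which is L ⇒ W
n=3: can move to 0, which is L ⇒ W
n=4: moves to 2(W), 3(W); every one is W ⇒ L
n=5: can move to 0, which is L ⇒ W
n=6: can move to 4, which is L ⇒ W
n=7: can move to 0, which is L ⇒ W
n=8: can move to 4, which is L ⇒ W
n=9: moves to 6(W), 8(W); every one is W ⇒ L
n=10: can move to 9, which is L ⇒ W
n=11: can move to 0, which is L ⇒ W
n=12: can move to 9, which is L ⇒ W
n=13: can move to 0, which is L ⇒ W
n=14: moves to 7(W), 12(W), 13(W); every one is W ⇒ L
n=15: can move to 14, which is L ⇒ W
n=16: can move to 14, which is L ⇒ W
n=17: can move to 0, which is L ⇒ W
Reading off the rows marked L gives the requested list; there are 5 such values of n.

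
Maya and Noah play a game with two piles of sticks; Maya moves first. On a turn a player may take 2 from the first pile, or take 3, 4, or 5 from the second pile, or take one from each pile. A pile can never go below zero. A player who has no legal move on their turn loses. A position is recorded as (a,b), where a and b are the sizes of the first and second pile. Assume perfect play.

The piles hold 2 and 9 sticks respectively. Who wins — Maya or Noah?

Work bottom-up. With no move the player to move loses. Otherwise the position is W if at least one move leads to an L position for the opponent, and L if every move leads to a W.
No move ever increases a pile, so every position that can arise here has a ≤ 2 and b ≤ 9; it is enough to label the cells with 0 ≤ a ≤ 2 and 0 ≤ b ≤ 9.
Every move lowers a or b (never raises either), so fill the grid row by row in increasing a, and left to right within a row: each cell's successors are then already labelled.
      b=0  b=1  b=2  b=3  b=4  b=5  b=6  b=7  b=8  b=9
a=0:    L    L    L    W    W    W    W    W    L    L
a=1:    L    W    W    W    W    W    L    L    L    W
a=2:    W    W    W    L    L    L    W    W    W    W
Cells with no legal move (terminal, hence L): (0,0), (0,1), (0,2), (1,0).
The remaining L cells, each justified by listing all of its moves:
(0,8): only reaches (0,5)(W), (0,4)(W), (0,3)(W), all W → L
(0,9): only reaches (0,6)(W), (0,5)(W), (0,4)(W), all W → L
(1,6): only reaches (1,3)(W), (1,2)(W), (1,1)(W), (0,5)(W), all W → L
(1,7): only reaches (1,4)(W), (1,3)(W), (1,2)(W), (0,6)(W), all W → L
(1,8): only reaches (1,5)(W), (1,4)(W), (1,3)(W), (0,7)(W), all W → L
(2,3): only reaches (0,3)(W), (2,0)(W), (1,2)(W), all W → L
(2,4): only reaches (0,4)(W), (2,1)(W), (2,0)(W), (1,3)(W), all W → L
(2,5): only reaches (0,5)(W), (2,2)(W), (2,1)(W), (2,0)(W), (1,4)(W), all W → L
Every other cell has at least one move into one of the L cells above, so it is W.
From (2,9) Maya can move to (0,9), reaching an L position.

Maya wins.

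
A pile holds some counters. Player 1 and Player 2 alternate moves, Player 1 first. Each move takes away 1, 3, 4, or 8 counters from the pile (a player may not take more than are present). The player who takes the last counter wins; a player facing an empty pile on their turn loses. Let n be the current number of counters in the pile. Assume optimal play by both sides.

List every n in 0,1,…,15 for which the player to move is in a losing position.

Build the W/L table. Terminal = L. A non-terminal position is W if it has a move to some L; otherwise it is L.
n=0: no move → L
n=1: →0(L), so W
n=2: →1(W) only, which is W, so L
n=3: →2(L), so W
n=4: →0(L), so W
n=5: →2(L), so W
n=6: →2(L), so W
n=7: →6(W), 4(W), 3(W) — all W, so L
n=8: →7(L), so W
n=9: →8(W), 6(W), 5(W), 1(W) — all W, so L
n=10: →9(L), so W
n=11: →7(L), so W
n=12: →9(L), so W
n=13: →9(L), so W
n=14: →13(W), 11(W), 10(W), 6(W) — all W, so L
n=15: →14(L), so W
Reading off the rows marked L gives the requested list; there are 5 such values of n.

0, 2, 7, 9, 14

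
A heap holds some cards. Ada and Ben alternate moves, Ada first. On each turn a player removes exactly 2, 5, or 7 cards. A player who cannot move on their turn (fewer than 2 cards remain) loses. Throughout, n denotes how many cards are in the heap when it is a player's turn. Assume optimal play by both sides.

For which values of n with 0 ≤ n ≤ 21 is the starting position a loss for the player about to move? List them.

Build the W/L table. Terminal = L. A non-terminal position is W if it has a move to some L; otherwise it is L.
n=0: no move → L
n=1: no move → L
n=2: reaches L-position 0 → W
n=3: reaches L-position 1 → W
n=4: only reaches 2(W), which is W → L
n=5: reaches L-position 0 → W
n=6: reaches L-position 4 → W
n=7: reaches L-position 0 → W
n=8: reaches L-position 1 → W
n=9: reaches L-position 4 → W
n=10: only reaches 8(W), 5(W), 3(W), all W → L
n=11: reaches L-position 4 → W
n=12: reaches L-position 10 → W
n=13: only reaches 11(W), 8(W), 6(W), all W → L
n=14: only reaches 12(W), 9(W), 7(W), all W → L
n=15: reaches L-position 13 → W
n=16: reaches L-position 14 → W
n=17: reaches L-position 10 → W
n=18: reaches L-position 13 → W
n=19: reaches L-position 14 → W
n=20: reaches L-position 13 → W
n=21: reaches L-position 14 → W
The losing starting values of n are exactly the entries labelled L in this table (6 of them).

0, 1, 4, 10, 13, 14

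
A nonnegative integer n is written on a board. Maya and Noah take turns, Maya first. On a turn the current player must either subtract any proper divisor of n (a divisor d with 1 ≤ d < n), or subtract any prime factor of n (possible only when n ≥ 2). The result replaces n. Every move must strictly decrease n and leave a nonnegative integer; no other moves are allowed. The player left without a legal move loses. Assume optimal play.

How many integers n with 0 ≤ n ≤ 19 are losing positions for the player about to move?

Build the W/L table. Terminal = L. A non-terminal position is W if it has a move to some L; otherwise it is L.
n=0: no move → L
n=1: no move → L
n=2: W (go to 0, an L position)
n=3: W (go to 0, an L position)
n=4: L (options 2(W), 3(W) are all W)
n=5: W (go to 0, an L position)
n=6: W (go to 4, an L position)
n=7: W (go to 0, an L position)
n=8: W (go to 4, an L position)
n=9: L (options 6(W), 8(W) are all W)
n=10: W (go to 9, an L position)
n=11: W (go to 0, an L position)
n=12: W (go to 9, an L position)
n=13: W (go to 0, an L position)
n=14: L (options 7(W), 12(W), 13(W) are all W)
n=15: W (go to 14, an L position)
n=16: W (go to 14, an L position)
n=17: W (go to 0, an L position)
n=18: W (go to 9, an L position)
n=19: W (go to 0, an L position)
L entries with 0 ≤ n ≤ 19: n = 0, 1, 4, 9, 14; that makes 5.

5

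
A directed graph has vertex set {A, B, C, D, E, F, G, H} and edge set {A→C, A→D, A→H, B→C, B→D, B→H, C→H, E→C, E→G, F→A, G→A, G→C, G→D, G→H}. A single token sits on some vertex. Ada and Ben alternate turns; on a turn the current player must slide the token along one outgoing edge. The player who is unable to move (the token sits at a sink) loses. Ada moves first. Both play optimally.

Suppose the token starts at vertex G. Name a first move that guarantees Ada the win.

Work bottom-up. With no move the player to move loses. Otherwise the position is W if at least one move leads to an L position for the opponent, and L if every move leads to a W.
Every edge goes from a vertex to one that appears earlier in the order D, H, C, A, B, G, F, E, so processing vertices in that order labels each vertex after all of its successors.
D: no outgoing edge → L
H: no outgoing edge → L
C: W (go to H, an L position)
A: W (go to H, an L position)
B: W (go to H, an L position)
G: W (go to H, an L position)
F: L (sole option A(W) is W)
E: L (options G(W), C(W) are all W)
From G, the L positions reachable in one move are: H, D. Any move reaching one of these is winning.

Move to H.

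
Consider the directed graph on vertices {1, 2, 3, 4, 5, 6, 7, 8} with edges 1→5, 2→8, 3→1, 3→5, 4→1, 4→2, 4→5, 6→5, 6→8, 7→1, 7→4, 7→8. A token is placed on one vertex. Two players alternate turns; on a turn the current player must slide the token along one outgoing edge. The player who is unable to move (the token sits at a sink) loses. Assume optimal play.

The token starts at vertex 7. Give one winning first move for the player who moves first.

Classify positions by backward induction: terminal positions (no move available) are L. From any other position, the mover wins iff some move reaches an L.
Every edge goes from a vertex to one that appears earlier in the order 8, 5, 1, 2, 4, 7, 6, 3, so processing vertices in that order labels each vertex after all of its successors.
8: no outgoing edge → L
5: no outgoing edge → L
1: can move to 5, which is L ⇒ W
2: can move to 8, which is L ⇒ W
4: can move to 5, which is L ⇒ W
7: can move to 8, which is L ⇒ W
6: can move to 5, which is L ⇒ W
3: can move to 5, which is L ⇒ W
From 7, the L positions reachable in one move are: 8.

Move to 8.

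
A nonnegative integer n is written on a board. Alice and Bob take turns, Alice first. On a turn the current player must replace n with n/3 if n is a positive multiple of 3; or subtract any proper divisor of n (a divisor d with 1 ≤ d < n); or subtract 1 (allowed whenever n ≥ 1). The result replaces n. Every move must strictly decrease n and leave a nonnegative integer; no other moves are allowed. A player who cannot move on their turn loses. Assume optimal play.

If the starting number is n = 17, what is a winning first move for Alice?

Move to 16.

Compute win/loss labels from the base case upward. A position with no move is L. Any other position is W if it can reach an L in one move, else L.
n=0: no move → L
n=1: W (go to 0, an L position)
n=2: L (sole option 1(W) is W)
n=3: W (go to 2, an L position)
n=4: W (go to 2, an L position)
n=5: L (sole option 4(W) is W)
n=6: W (go to 2, an L position)
n=7: L (sole option 6(W) is W)
n=8: W (go to 7, an L position)
n=9: L (options 3(W), 6(W), 8(W) are all W)
n=10: W (go to 5, an L position)
n=11: L (sole option 10(W) is W)
n=12: W (go to 9, an L position)
n=13: L (sole option 12(W) is W)
n=14: W (go to 7, an L position)
n=15: W (go to 5, an L position)
n=16: L (options 8(W), 12(W), 14(W), 15(W) are all W)
n=17: W (go to 16, an L position)
From 17, the L positions reachable in one move are: 16.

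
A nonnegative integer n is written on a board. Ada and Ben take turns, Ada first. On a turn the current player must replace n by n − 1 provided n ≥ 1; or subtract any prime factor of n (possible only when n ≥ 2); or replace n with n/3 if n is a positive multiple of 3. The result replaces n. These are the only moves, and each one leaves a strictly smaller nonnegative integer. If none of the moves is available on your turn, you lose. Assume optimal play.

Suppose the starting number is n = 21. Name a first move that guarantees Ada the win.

Move to 14.

Classify positions by backward induction: terminal positions (no move available) are L. From any other position, the mover wins iff some move reaches an L.
n=0: no move → L
n=1: →0(L), so W
n=2: →0(L), so W
n=3: →0(L), so W
n=4: →2(W), 3(W) — all W, so L
n=5: →0(L), so W
n=6: →4(L), so W
n=7: →0(L), so W
n=8: →6(W), 7(W) — all W, so L
n=9: →8(L), so W
n=10: →8(L), so W
n=11: →0(L), so W
n=12: →4(L), so W
n=13: →0(L), so W
n=14: →7(W), 12(W), 13(W) — all W, so L
n=15: →14(L), so W
n=16: →14(L), so W
n=17: →0(L), so W
n=18: →6(W), 15(W), 16(W), 17(W) — all W, so L
n=19: →0(L), so W
n=20: →18(L), so W
n=21: →14(L), so W
From 21, the L positions reachable in one move are: 14, 18. Any move reaching one of these is winning.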